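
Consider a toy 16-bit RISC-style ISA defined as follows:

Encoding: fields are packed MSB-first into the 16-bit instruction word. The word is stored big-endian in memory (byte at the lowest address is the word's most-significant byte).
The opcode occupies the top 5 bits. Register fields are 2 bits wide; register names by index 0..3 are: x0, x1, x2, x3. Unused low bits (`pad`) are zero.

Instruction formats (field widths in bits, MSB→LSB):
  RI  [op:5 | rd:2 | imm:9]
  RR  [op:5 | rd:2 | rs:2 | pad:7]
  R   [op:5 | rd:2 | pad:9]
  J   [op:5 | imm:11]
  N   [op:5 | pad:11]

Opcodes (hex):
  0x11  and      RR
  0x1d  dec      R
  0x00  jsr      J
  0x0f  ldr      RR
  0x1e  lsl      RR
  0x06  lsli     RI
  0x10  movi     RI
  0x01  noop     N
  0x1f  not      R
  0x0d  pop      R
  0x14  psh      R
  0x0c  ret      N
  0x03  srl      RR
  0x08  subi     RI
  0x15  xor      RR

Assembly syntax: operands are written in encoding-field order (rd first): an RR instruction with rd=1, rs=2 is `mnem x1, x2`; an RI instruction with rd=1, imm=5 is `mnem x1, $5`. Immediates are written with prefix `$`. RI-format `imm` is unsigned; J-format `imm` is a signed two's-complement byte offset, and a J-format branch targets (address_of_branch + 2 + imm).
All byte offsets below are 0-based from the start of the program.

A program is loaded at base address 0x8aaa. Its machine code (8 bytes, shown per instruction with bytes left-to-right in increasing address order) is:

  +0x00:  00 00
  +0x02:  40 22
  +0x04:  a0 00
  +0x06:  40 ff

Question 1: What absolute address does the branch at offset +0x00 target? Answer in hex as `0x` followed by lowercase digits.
0x8aac

@+00  big-endian(00 00) = 0x0000
  top 5b → 0x0 → jsr [J]
  imm@[10:0]=0x0 ⇒ $0
  target = base 0x8aaa + off 0x00 + 2 + imm 0 = 0x8aac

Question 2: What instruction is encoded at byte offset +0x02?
off 0x02: read 40 22 as big → 0x4022
  op=0x4022>>11=0x8 ⇒ subi (RI)
  rd: (w>>9)&0x3=0x0 → x0
  imm: (w>>0)&0x1ff=0x22 → $34

subi x0, $34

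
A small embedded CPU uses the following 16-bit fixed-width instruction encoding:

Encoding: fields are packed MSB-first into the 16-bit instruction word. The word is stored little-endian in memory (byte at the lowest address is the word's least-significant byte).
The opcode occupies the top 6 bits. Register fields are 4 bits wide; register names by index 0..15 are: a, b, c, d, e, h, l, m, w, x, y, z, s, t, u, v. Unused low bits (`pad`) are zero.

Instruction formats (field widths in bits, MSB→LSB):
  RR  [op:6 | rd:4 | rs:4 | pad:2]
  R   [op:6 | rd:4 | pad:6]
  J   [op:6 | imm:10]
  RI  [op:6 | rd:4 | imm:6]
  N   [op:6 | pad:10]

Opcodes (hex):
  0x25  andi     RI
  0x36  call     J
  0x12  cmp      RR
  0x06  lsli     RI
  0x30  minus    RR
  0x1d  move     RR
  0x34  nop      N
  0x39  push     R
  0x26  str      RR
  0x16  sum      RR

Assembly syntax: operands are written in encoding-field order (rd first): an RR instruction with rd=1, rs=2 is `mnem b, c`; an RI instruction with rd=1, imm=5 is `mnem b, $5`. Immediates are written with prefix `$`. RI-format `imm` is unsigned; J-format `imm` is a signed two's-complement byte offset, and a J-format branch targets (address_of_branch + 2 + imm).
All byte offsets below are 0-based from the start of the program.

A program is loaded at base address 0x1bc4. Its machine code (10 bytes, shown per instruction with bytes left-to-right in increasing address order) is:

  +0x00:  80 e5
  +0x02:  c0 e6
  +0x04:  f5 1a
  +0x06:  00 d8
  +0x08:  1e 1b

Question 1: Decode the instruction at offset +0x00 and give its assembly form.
@+00  little-endian(80 e5) = 0xe580
  opcode bits[15:10]=0x39: push/R
  [9:6] rd=6 = l

push l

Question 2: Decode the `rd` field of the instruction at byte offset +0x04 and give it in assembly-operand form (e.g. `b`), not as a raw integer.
z

[04] f5 1a → 0x1af5
  top 6b → 0x6 → lsli [RI]
  [9:6] rd=11 = z
  [5:0] imm=53 = $53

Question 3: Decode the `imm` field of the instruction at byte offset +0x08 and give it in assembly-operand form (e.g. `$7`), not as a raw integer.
$30

+0x08: 1e 1b ⇒ word 0x1b1e (little)
  top 6b → 0x6 → lsli [RI]
  rd@[9:6]=0xc ⇒ s
  imm@[5:0]=0x1e ⇒ $30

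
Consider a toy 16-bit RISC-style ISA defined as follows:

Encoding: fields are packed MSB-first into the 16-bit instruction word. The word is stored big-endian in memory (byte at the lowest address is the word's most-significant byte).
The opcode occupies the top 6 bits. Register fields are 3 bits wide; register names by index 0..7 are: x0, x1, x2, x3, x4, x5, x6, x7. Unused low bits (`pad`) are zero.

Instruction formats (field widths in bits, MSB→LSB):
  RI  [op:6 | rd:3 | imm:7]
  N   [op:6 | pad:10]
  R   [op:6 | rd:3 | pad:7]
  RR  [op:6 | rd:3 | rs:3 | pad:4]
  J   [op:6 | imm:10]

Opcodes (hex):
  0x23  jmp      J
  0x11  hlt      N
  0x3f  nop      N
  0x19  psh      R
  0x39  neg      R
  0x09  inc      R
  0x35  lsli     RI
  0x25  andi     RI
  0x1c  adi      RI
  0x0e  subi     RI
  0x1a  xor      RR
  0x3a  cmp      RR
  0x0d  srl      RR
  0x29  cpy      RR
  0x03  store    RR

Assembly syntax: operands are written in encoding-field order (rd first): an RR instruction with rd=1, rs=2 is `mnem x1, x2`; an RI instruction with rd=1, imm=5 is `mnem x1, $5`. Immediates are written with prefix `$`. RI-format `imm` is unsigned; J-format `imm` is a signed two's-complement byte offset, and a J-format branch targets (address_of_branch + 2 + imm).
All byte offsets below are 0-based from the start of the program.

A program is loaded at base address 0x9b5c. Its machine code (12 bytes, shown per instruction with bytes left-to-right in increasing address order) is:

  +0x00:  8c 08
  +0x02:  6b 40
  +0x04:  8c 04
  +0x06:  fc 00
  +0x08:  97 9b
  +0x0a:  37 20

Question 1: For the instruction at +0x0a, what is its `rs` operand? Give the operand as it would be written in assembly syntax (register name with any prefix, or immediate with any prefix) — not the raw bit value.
x2

[0a] 37 20 → 0x3720
  opcode bits[15:10]=0xd: srl/RR
  [9:7] rd=6 = x6
  [6:4] rs=2 = x2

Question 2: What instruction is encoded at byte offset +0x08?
@+08  big-endian(97 9b) = 0x979b
  op=0x979b>>10=0x25 ⇒ andi (RI)
  [9:7] rd=7 = x7
  [6:0] imm=27 = $27

andi x7, $27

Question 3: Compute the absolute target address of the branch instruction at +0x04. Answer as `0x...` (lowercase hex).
[04] 8c 04 → 0x8c04
  top 6b → 0x23 → jmp [J]
  imm: (w>>0)&0x3ff=0x4 → $4
  target = base 0x9b5c + off 0x04 + 2 + imm 4 = 0x9b66

0x9b66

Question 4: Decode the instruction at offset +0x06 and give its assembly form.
off 0x06: read fc 00 as big → 0xfc00
  opcode bits[15:10]=0x3f: nop/N

nop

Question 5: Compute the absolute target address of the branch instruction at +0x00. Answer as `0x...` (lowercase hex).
0x9b66

+0x00: 8c 08 ⇒ word 0x8c08 (big)
  op=0x8c08>>10=0x23 ⇒ jmp (J)
  [9:0] imm=8 = $8
  target = base 0x9b5c + off 0x00 + 2 + imm 8 = 0x9b66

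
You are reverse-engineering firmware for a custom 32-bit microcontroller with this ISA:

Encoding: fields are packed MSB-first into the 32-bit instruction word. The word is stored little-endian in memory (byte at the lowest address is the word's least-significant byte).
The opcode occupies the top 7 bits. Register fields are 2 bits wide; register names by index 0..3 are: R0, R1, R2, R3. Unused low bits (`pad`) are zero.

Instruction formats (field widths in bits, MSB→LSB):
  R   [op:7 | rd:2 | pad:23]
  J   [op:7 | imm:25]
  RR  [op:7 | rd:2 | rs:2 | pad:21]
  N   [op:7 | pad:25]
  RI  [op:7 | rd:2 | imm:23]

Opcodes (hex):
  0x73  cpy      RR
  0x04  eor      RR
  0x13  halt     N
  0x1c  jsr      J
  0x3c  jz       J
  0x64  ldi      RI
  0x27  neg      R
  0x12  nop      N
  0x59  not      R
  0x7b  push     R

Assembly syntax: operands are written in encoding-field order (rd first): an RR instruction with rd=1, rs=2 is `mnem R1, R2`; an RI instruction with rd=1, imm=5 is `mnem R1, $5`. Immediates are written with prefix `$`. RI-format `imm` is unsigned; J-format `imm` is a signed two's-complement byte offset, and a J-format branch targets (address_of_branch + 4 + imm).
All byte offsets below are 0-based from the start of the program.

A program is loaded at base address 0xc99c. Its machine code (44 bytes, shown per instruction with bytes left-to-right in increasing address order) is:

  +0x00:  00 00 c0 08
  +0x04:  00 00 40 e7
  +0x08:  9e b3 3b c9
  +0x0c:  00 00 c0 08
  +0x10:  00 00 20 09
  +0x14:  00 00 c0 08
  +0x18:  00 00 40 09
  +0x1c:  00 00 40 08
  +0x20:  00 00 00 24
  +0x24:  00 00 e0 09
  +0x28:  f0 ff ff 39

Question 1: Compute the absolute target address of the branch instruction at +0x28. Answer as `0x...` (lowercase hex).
0xc9b8

+0x28: f0 ff ff 39 ⇒ word 0x39fffff0 (little)
  op=0x39fffff0>>25=0x1c ⇒ jsr (J)
  [24:0] imm=33554416 (s25→-16) = $-16
  target = base 0xc99c + off 0x28 + 4 + imm -16 = 0xc9b8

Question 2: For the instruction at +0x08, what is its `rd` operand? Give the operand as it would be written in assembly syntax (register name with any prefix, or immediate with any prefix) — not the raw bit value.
off 0x08: read 9e b3 3b c9 as little → 0xc93bb39e
  top 7b → 0x64 → ldi [RI]
  [24:23] rd=2 = R2
  [22:0] imm=3912606 = $3912606

R2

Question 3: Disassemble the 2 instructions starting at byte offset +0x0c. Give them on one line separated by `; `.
eor R1, R2; eor R2, R1

@+0c  little-endian(00 00 c0 08) = 0x08c00000
  op=0x08c00000>>25=0x4 ⇒ eor (RR)
  [24:23] rd=1 = R1
  [22:21] rs=2 = R2
@+10  little-endian(00 00 20 09) = 0x09200000
  op=0x09200000>>25=0x4 ⇒ eor (RR)
  [24:23] rd=2 = R2
  [22:21] rs=1 = R1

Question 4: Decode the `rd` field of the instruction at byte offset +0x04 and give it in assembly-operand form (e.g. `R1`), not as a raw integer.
+0x04: 00 00 40 e7 ⇒ word 0xe7400000 (little)
  op=0xe7400000>>25=0x73 ⇒ cpy (RR)
  [24:23] rd=2 = R2
  [22:21] rs=2 = R2

R2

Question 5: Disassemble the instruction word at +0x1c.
eor R0, R2

@+1c  little-endian(00 00 40 08) = 0x08400000
  top 7b → 0x4 → eor [RR]
  [24:23] rd=0 = R0
  [22:21] rs=2 = R2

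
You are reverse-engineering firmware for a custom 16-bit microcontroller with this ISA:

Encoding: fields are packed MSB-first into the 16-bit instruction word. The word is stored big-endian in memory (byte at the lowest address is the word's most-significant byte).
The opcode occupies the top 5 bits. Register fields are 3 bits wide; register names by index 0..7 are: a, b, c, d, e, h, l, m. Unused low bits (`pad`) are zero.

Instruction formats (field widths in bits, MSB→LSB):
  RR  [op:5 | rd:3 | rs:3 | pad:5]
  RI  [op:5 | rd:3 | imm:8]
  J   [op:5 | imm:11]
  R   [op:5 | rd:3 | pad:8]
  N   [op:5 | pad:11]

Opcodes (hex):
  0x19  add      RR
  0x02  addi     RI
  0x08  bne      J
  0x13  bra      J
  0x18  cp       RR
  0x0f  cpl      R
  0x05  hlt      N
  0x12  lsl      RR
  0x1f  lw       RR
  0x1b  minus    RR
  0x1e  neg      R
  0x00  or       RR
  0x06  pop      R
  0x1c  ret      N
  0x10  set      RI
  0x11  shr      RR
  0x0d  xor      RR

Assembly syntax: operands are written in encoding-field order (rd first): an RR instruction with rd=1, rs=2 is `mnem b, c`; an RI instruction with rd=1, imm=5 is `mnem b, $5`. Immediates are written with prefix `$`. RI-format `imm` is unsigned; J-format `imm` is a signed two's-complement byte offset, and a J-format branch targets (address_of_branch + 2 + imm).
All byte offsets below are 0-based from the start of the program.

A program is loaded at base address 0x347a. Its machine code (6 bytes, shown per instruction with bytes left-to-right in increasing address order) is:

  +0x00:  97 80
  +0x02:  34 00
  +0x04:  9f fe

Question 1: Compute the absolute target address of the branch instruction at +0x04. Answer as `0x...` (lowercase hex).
0x347e

+0x04: 9f fe ⇒ word 0x9ffe (big)
  opcode bits[15:11]=0x13: bra/J
  imm: (w>>0)&0x7ff=0x7fe (s11→-2) → $-2
  target = base 0x347a + off 0x04 + 2 + imm -2 = 0x347e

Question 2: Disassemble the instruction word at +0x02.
pop e

@+02  big-endian(34 00) = 0x3400
  top 5b → 0x6 → pop [R]
  rd@[10:8]=0x4 ⇒ e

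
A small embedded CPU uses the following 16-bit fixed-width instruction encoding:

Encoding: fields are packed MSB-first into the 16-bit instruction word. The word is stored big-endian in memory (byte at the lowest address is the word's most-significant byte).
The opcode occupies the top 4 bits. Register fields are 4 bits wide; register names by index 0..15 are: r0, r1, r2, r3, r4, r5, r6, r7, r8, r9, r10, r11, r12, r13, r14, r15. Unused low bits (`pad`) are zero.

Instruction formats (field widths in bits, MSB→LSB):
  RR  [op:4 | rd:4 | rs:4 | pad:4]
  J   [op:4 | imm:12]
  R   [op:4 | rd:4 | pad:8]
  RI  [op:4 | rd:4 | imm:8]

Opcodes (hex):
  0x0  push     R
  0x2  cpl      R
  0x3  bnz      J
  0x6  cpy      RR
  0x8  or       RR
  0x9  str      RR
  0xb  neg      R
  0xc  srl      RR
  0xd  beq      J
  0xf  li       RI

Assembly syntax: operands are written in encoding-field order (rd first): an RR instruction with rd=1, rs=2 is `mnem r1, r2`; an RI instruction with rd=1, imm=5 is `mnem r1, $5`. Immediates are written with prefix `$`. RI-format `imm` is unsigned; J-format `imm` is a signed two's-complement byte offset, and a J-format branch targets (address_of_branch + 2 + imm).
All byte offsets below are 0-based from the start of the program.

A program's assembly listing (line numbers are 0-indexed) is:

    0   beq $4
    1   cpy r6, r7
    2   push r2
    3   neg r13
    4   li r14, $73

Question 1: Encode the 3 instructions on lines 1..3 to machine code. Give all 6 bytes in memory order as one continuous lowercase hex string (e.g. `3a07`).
1. cpy fields op=0x6:4|rd=6:4|rs=7:4|pad=0:4 → word 6670h → 66 70
2. push fields op=0x0:4|rd=2:4|pad=0:8 → word 0200h → 02 00
3. neg fields op=0xb:4|rd=13:4|pad=0:8 → word bd00h → bd 00

66700200bd00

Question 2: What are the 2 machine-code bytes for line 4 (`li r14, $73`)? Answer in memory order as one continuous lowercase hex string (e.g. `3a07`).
fe49

4. li fields op=0xf:4|rd=14:4|imm=73:8 → word fe49h → fe 49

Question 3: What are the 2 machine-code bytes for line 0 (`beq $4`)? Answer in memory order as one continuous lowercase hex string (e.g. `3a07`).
d004

line 0 (beq): pack op=0xd:4|imm=4:12 = 0xd004; big→ d0 04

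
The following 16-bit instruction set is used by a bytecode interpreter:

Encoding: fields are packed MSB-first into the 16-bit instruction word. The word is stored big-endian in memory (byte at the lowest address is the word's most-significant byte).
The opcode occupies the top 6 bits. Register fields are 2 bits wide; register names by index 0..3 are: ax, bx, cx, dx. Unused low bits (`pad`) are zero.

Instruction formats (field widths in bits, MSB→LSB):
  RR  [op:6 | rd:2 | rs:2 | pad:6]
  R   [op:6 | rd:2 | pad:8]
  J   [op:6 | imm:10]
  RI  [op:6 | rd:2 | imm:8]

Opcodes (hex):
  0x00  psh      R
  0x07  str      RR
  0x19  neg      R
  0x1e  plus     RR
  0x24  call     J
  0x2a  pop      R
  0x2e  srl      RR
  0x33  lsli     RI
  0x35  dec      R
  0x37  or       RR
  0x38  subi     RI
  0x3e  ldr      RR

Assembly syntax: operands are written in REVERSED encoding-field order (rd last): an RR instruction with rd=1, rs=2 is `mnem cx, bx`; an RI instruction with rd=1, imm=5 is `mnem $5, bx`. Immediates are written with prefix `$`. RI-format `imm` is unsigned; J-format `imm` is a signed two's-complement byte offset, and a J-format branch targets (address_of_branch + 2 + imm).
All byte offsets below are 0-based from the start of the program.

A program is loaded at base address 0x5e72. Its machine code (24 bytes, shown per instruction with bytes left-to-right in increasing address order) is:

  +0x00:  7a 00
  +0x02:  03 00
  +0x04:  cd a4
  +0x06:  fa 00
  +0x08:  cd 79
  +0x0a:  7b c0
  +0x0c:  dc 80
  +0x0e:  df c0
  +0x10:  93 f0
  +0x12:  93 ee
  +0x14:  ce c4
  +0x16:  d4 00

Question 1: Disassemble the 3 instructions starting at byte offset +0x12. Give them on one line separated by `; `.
call $-18; lsli $196, cx; dec ax

[12] 93 ee → 0x93ee
  op=0x93ee>>10=0x24 ⇒ call (J)
  imm: (w>>0)&0x3ff=0x3ee (s10→-18) → $-18
[14] ce c4 → 0xcec4
  op=0xcec4>>10=0x33 ⇒ lsli (RI)
  rd: (w>>8)&0x3=0x2 → cx
  imm: (w>>0)&0xff=0xc4 → $196
[16] d4 00 → 0xd400
  op=0xd400>>10=0x35 ⇒ dec (R)
  rd: (w>>8)&0x3=0x0 → ax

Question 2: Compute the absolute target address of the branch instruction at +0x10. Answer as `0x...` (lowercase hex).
0x5e74

off 0x10: read 93 f0 as big → 0x93f0
  op=0x93f0>>10=0x24 ⇒ call (J)
  imm@[9:0]=0x3f0 (s10→-16) ⇒ $-16
  target = base 0x5e72 + off 0x10 + 2 + imm -16 = 0x5e74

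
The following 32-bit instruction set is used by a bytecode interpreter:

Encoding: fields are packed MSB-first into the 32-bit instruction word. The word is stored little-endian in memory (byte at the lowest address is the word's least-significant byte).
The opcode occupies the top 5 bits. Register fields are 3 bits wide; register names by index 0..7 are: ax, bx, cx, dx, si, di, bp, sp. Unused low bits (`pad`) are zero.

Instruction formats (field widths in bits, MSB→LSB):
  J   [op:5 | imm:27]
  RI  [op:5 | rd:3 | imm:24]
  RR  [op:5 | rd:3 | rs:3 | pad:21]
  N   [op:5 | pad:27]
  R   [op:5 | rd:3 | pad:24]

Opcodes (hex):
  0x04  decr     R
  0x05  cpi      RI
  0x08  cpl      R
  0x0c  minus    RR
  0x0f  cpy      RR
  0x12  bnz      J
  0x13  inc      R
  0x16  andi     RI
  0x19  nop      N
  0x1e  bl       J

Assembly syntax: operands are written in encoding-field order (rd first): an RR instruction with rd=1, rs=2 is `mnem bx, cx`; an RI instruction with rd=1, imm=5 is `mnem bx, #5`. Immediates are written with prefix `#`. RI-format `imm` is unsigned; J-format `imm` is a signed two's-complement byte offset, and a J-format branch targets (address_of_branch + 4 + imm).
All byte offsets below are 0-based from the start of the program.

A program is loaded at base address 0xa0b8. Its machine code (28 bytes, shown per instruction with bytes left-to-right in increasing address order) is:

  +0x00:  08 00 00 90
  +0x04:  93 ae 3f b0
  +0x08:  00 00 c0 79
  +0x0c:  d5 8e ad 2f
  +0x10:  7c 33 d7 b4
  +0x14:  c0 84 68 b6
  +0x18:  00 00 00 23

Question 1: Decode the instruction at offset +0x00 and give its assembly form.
bnz #8

@+00  little-endian(08 00 00 90) = 0x90000008
  op=0x90000008>>27=0x12 ⇒ bnz (J)
  [26:0] imm=8 = #8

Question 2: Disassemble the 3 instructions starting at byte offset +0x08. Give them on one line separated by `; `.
cpy bx, bp; cpi sp, #11374293; andi si, #14103420

@+08  little-endian(00 00 c0 79) = 0x79c00000
  opcode bits[31:27]=0xf: cpy/RR
  [26:24] rd=1 = bx
  [23:21] rs=6 = bp
@+0c  little-endian(d5 8e ad 2f) = 0x2fad8ed5
  opcode bits[31:27]=0x5: cpi/RI
  [26:24] rd=7 = sp
  [23:0] imm=11374293 = #11374293
@+10  little-endian(7c 33 d7 b4) = 0xb4d7337c
  opcode bits[31:27]=0x16: andi/RI
  [26:24] rd=4 = si
  [23:0] imm=14103420 = #14103420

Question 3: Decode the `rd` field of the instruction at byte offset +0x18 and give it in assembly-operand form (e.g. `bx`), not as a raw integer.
+0x18: 00 00 00 23 ⇒ word 0x23000000 (little)
  opcode bits[31:27]=0x4: decr/R
  [26:24] rd=3 = dx

dx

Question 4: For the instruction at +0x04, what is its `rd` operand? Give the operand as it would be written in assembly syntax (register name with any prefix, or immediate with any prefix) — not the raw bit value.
ax

off 0x04: read 93 ae 3f b0 as little → 0xb03fae93
  op=0xb03fae93>>27=0x16 ⇒ andi (RI)
  [26:24] rd=0 = ax
  [23:0] imm=4173459 = #4173459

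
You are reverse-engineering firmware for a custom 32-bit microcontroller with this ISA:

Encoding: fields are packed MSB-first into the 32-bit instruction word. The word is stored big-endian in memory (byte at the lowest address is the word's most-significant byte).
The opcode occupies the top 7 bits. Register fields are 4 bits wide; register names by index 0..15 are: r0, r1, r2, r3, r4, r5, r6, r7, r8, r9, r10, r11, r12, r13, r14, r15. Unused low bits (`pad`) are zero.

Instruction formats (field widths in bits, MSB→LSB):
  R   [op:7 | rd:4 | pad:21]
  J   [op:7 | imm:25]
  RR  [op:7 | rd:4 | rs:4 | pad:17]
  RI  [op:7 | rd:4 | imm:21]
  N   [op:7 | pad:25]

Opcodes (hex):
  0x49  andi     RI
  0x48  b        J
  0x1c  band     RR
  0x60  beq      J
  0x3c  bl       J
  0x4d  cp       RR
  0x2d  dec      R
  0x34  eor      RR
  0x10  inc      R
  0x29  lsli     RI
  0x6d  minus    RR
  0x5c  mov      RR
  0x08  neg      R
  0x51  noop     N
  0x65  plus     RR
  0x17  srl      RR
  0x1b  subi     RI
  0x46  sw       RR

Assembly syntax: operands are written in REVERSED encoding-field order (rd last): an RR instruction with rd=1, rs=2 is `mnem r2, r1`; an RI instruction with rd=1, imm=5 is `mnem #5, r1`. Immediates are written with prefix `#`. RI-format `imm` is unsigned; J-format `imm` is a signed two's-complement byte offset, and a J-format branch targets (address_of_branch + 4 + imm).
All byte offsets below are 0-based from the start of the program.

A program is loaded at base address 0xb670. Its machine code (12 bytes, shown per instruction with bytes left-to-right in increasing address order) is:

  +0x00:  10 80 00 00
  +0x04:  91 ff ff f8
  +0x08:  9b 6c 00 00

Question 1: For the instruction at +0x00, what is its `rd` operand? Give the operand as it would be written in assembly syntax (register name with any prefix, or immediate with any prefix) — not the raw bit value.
r4

@+00  big-endian(10 80 00 00) = 0x10800000
  top 7b → 0x8 → neg [R]
  rd@[24:21]=0x4 ⇒ r4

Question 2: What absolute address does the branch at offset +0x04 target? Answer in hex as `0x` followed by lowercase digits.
0xb670

[04] 91 ff ff f8 → 0x91fffff8
  op=0x91fffff8>>25=0x48 ⇒ b (J)
  imm: (w>>0)&0x1ffffff=0x1fffff8 (s25→-8) → #-8
  target = base 0xb670 + off 0x04 + 4 + imm -8 = 0xb670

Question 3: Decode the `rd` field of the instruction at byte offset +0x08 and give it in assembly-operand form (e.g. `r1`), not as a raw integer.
+0x08: 9b 6c 00 00 ⇒ word 0x9b6c0000 (big)
  op=0x9b6c0000>>25=0x4d ⇒ cp (RR)
  [24:21] rd=11 = r11
  [20:17] rs=6 = r6

r11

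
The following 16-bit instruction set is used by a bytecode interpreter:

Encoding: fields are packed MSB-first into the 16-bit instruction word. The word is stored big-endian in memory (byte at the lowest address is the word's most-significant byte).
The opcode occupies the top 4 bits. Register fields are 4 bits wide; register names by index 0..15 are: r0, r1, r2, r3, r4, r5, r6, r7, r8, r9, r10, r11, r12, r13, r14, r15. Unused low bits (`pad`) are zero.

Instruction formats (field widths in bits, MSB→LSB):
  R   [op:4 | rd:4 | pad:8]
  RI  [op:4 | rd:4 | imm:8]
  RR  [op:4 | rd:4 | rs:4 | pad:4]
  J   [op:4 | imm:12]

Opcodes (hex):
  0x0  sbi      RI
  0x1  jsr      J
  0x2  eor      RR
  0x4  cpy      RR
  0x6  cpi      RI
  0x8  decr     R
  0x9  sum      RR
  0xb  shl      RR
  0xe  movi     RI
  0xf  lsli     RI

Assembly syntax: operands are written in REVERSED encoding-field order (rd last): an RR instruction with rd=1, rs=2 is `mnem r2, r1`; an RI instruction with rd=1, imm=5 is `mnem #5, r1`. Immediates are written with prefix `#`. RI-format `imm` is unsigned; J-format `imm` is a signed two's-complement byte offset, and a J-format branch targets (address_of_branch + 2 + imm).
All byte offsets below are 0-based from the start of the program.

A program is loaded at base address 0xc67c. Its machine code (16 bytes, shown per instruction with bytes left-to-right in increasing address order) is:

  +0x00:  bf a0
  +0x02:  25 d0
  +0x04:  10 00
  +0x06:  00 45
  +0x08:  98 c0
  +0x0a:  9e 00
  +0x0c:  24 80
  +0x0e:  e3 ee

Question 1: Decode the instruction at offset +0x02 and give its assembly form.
+0x02: 25 d0 ⇒ word 0x25d0 (big)
  opcode bits[15:12]=0x2: eor/RR
  [11:8] rd=5 = r5
  [7:4] rs=13 = r13

eor r13, r5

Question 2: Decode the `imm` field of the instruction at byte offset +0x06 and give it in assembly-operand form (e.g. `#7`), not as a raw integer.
#69

@+06  big-endian(00 45) = 0x0045
  opcode bits[15:12]=0x0: sbi/RI
  rd@[11:8]=0x0 ⇒ r0
  imm@[7:0]=0x45 ⇒ #69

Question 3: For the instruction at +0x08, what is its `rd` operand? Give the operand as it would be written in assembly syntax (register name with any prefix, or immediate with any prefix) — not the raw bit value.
+0x08: 98 c0 ⇒ word 0x98c0 (big)
  op=0x98c0>>12=0x9 ⇒ sum (RR)
  [11:8] rd=8 = r8
  [7:4] rs=12 = r12

r8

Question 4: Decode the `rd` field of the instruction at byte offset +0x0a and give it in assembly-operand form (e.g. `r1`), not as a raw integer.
r14

+0x0a: 9e 00 ⇒ word 0x9e00 (big)
  opcode bits[15:12]=0x9: sum/RR
  rd: (w>>8)&0xf=0xe → r14
  rs: (w>>4)&0xf=0x0 → r0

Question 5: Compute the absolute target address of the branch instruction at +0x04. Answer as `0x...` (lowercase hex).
0xc682

off 0x04: read 10 00 as big → 0x1000
  top 4b → 0x1 → jsr [J]
  imm: (w>>0)&0xfff=0x0 → #0
  target = base 0xc67c + off 0x04 + 2 + imm 0 = 0xc682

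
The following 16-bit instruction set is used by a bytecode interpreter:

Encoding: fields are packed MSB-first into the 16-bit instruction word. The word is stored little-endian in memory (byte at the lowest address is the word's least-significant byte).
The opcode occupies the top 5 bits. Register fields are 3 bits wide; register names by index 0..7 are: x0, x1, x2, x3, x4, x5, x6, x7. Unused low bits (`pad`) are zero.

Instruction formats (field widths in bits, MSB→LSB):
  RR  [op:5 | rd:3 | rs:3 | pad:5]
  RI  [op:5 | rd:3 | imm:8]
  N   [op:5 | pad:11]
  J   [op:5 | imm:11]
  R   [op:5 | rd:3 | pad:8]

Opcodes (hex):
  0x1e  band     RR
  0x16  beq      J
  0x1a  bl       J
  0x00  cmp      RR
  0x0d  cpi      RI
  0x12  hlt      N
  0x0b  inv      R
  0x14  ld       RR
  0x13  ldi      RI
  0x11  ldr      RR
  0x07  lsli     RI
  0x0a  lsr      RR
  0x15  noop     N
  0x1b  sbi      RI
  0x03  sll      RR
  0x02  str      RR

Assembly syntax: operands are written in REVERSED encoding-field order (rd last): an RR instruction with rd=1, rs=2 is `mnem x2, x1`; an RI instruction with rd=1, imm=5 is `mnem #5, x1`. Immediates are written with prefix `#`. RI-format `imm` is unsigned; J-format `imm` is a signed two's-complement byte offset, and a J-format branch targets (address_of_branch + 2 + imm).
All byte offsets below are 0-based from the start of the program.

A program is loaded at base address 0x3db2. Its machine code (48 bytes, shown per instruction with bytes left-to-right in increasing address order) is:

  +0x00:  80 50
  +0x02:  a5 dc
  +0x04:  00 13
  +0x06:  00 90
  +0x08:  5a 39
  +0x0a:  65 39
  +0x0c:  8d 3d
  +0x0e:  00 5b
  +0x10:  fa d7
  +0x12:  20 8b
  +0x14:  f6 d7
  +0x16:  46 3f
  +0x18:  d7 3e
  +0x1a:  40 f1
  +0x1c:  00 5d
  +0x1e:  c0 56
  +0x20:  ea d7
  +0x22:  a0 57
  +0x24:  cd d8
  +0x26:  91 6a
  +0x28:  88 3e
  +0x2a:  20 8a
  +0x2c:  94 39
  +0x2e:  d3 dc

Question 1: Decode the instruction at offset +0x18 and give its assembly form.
+0x18: d7 3e ⇒ word 0x3ed7 (little)
  top 5b → 0x7 → lsli [RI]
  [10:8] rd=6 = x6
  [7:0] imm=215 = #215

lsli #215, x6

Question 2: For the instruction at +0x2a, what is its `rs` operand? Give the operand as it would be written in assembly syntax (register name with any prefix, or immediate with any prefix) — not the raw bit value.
x1

off 0x2a: read 20 8a as little → 0x8a20
  top 5b → 0x11 → ldr [RR]
  [10:8] rd=2 = x2
  [7:5] rs=1 = x1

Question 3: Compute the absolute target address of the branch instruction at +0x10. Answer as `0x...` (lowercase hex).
0x3dbe

[10] fa d7 → 0xd7fa
  top 5b → 0x1a → bl [J]
  [10:0] imm=2042 (s11→-6) = #-6
  target = base 0x3db2 + off 0x10 + 2 + imm -6 = 0x3dbe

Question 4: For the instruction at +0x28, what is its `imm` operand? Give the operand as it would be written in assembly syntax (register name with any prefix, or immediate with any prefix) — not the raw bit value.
#136

+0x28: 88 3e ⇒ word 0x3e88 (little)
  opcode bits[15:11]=0x7: lsli/RI
  rd: (w>>8)&0x7=0x6 → x6
  imm: (w>>0)&0xff=0x88 → #136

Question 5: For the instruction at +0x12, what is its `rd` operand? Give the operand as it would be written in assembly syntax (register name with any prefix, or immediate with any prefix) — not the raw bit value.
x3

[12] 20 8b → 0x8b20
  top 5b → 0x11 → ldr [RR]
  rd@[10:8]=0x3 ⇒ x3
  rs@[7:5]=0x1 ⇒ x1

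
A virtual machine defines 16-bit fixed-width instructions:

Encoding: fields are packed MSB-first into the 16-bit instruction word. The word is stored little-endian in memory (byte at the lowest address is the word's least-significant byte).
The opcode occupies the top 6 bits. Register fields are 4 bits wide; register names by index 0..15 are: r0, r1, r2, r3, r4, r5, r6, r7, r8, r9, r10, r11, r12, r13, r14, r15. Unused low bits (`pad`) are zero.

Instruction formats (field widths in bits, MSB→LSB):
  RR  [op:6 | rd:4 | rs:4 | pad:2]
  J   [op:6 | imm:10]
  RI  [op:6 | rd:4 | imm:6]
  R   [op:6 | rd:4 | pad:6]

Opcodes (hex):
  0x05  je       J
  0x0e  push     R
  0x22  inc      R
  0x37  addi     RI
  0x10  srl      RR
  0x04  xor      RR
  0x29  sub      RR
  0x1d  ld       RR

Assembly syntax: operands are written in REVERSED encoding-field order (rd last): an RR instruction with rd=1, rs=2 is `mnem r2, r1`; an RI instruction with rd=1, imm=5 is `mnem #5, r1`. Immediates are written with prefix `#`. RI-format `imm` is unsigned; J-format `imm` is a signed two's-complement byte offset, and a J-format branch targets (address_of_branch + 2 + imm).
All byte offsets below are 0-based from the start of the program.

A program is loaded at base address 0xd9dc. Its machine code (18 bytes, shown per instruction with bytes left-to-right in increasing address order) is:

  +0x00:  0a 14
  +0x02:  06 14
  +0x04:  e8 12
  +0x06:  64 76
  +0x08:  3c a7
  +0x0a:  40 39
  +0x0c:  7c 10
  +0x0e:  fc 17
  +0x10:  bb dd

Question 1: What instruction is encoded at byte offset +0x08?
[08] 3c a7 → 0xa73c
  top 6b → 0x29 → sub [RR]
  rd@[9:6]=0xc ⇒ r12
  rs@[5:2]=0xf ⇒ r15

sub r15, r12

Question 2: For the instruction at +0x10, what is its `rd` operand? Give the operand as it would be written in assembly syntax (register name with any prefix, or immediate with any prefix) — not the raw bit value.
off 0x10: read bb dd as little → 0xddbb
  top 6b → 0x37 → addi [RI]
  rd@[9:6]=0x6 ⇒ r6
  imm@[5:0]=0x3b ⇒ #59

r6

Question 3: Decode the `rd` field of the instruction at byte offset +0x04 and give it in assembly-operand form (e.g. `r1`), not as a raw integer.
r11

@+04  little-endian(e8 12) = 0x12e8
  top 6b → 0x4 → xor [RR]
  rd@[9:6]=0xb ⇒ r11
  rs@[5:2]=0xa ⇒ r10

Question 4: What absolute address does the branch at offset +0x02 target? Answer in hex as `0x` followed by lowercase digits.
0xd9e6

[02] 06 14 → 0x1406
  op=0x1406>>10=0x5 ⇒ je (J)
  [9:0] imm=6 = #6
  target = base 0xd9dc + off 0x02 + 2 + imm 6 = 0xd9e6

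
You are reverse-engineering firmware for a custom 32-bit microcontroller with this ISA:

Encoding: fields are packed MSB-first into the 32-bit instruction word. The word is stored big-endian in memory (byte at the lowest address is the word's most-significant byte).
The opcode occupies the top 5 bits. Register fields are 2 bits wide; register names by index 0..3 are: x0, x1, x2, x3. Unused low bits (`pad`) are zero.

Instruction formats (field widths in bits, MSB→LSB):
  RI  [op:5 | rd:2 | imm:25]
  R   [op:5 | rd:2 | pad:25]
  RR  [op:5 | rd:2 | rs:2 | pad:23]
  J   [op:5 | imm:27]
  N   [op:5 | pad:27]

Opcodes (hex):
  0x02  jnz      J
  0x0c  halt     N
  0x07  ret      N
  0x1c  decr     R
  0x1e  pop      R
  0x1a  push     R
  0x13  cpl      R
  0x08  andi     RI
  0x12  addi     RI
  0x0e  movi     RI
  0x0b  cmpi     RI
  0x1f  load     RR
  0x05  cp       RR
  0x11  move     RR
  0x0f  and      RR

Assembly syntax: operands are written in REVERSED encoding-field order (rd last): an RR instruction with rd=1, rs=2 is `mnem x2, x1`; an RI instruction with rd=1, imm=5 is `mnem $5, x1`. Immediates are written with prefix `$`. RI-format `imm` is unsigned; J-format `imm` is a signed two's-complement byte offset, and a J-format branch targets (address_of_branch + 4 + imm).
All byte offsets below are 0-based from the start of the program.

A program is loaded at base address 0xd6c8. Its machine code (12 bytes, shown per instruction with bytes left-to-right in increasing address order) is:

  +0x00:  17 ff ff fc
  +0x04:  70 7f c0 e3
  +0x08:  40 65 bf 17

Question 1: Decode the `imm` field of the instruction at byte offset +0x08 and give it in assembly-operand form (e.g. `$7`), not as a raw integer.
$6668055

@+08  big-endian(40 65 bf 17) = 0x4065bf17
  opcode bits[31:27]=0x8: andi/RI
  rd@[26:25]=0x0 ⇒ x0
  imm@[24:0]=0x65bf17 ⇒ $6668055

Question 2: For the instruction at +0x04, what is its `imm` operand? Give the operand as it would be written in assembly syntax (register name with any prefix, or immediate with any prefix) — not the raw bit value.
off 0x04: read 70 7f c0 e3 as big → 0x707fc0e3
  opcode bits[31:27]=0xe: movi/RI
  [26:25] rd=0 = x0
  [24:0] imm=8372451 = $8372451

$8372451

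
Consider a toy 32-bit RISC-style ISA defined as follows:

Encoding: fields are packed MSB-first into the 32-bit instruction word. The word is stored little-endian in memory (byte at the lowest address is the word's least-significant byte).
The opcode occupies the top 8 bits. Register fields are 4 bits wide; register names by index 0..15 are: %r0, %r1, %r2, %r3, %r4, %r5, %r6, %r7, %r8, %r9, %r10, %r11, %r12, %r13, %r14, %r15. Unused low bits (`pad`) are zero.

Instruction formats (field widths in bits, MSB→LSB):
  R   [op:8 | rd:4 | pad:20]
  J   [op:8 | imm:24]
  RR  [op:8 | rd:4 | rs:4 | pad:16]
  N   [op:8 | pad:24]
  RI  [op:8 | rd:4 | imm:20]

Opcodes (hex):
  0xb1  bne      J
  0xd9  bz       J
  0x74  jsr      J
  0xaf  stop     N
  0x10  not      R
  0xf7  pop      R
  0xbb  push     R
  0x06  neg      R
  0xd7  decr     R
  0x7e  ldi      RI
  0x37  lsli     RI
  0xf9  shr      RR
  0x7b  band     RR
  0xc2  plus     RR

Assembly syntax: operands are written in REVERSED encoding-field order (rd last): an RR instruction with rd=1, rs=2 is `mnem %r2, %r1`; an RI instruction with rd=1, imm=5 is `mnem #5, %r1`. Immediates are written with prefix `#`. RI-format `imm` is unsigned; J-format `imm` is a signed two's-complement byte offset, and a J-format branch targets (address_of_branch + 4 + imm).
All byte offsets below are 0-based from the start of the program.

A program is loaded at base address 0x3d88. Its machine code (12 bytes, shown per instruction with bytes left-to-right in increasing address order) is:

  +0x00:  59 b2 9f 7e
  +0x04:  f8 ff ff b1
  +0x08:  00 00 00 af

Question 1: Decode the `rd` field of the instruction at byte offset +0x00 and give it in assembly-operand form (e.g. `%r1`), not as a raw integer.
+0x00: 59 b2 9f 7e ⇒ word 0x7e9fb259 (little)
  top 8b → 0x7e → ldi [RI]
  rd: (w>>20)&0xf=0x9 → %r9
  imm: (w>>0)&0xfffff=0xfb259 → #1028697

%r9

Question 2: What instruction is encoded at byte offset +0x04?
off 0x04: read f8 ff ff b1 as little → 0xb1fffff8
  opcode bits[31:24]=0xb1: bne/J
  [23:0] imm=16777208 (s24→-8) = #-8

bne #-8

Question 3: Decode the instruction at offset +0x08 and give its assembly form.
@+08  little-endian(00 00 00 af) = 0xaf000000
  top 8b → 0xaf → stop [N]

stop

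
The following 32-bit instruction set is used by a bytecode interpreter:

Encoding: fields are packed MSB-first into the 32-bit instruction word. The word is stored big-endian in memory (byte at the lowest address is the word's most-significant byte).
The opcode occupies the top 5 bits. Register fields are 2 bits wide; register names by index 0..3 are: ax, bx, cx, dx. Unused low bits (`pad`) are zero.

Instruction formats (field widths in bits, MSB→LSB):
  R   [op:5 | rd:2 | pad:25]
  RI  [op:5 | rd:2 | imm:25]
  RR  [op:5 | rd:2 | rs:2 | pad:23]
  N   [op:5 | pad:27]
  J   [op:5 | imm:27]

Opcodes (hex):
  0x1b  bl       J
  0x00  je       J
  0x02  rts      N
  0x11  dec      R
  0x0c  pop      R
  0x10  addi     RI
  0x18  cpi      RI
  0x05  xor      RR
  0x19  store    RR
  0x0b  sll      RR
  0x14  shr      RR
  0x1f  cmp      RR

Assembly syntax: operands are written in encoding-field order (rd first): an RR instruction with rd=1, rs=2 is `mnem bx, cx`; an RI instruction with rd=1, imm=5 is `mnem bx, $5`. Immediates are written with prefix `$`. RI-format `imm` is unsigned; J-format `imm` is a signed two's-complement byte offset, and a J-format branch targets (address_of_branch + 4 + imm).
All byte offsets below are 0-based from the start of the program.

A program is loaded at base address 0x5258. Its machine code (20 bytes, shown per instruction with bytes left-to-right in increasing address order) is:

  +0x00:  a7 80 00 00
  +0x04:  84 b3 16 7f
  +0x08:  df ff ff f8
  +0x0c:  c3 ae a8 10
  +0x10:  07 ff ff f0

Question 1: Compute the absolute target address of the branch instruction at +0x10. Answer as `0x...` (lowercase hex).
0x525c

@+10  big-endian(07 ff ff f0) = 0x07fffff0
  top 5b → 0x0 → je [J]
  [26:0] imm=134217712 (s27→-16) = $-16
  target = base 0x5258 + off 0x10 + 4 + imm -16 = 0x525c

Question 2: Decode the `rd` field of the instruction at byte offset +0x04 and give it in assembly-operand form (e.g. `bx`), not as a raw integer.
off 0x04: read 84 b3 16 7f as big → 0x84b3167f
  op=0x84b3167f>>27=0x10 ⇒ addi (RI)
  rd@[26:25]=0x2 ⇒ cx
  imm@[24:0]=0xb3167f ⇒ $11736703

cx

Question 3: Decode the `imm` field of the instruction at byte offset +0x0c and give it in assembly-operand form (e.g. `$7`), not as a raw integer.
@+0c  big-endian(c3 ae a8 10) = 0xc3aea810
  op=0xc3aea810>>27=0x18 ⇒ cpi (RI)
  [26:25] rd=1 = bx
  [24:0] imm=28223504 = $28223504

$28223504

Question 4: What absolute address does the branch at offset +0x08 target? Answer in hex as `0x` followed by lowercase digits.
0x525c

+0x08: df ff ff f8 ⇒ word 0xdffffff8 (big)
  top 5b → 0x1b → bl [J]
  [26:0] imm=134217720 (s27→-8) = $-8
  target = base 0x5258 + off 0x08 + 4 + imm -8 = 0x525c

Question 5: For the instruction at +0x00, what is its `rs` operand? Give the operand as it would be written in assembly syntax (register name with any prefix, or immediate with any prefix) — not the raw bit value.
@+00  big-endian(a7 80 00 00) = 0xa7800000
  opcode bits[31:27]=0x14: shr/RR
  rd@[26:25]=0x3 ⇒ dx
  rs@[24:23]=0x3 ⇒ dx

dx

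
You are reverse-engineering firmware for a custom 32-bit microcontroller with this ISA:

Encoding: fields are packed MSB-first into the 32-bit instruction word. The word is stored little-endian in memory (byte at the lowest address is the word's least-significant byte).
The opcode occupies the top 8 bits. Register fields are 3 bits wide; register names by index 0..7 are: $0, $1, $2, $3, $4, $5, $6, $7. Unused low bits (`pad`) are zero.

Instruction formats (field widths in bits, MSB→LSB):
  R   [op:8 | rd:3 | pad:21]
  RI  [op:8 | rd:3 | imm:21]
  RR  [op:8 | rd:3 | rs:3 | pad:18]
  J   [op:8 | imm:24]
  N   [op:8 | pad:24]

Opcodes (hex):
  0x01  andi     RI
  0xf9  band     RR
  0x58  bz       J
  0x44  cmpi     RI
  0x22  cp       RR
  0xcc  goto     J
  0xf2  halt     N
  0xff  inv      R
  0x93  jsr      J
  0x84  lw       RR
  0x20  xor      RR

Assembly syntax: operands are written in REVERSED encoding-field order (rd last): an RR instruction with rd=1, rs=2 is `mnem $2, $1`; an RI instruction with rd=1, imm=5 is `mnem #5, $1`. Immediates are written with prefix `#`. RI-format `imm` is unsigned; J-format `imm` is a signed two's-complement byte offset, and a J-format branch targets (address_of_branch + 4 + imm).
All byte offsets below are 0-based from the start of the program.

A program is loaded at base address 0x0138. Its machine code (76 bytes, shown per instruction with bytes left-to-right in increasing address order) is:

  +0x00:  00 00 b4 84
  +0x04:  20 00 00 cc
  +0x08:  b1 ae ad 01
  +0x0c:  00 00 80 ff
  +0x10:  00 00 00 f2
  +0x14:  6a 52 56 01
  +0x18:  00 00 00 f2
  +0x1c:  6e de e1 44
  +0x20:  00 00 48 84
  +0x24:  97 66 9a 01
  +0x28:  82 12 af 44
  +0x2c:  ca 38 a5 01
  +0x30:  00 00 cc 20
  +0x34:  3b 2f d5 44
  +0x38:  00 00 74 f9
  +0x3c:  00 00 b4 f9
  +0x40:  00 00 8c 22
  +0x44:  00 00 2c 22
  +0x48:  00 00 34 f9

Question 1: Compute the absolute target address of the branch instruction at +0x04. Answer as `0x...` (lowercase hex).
0x0160

off 0x04: read 20 00 00 cc as little → 0xcc000020
  opcode bits[31:24]=0xcc: goto/J
  imm: (w>>0)&0xffffff=0x20 → #32
  target = base 0x0138 + off 0x04 + 4 + imm 32 = 0x0160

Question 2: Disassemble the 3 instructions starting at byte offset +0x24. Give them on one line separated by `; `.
andi #1730199, $4; cmpi #987778, $5; andi #342218, $5

off 0x24: read 97 66 9a 01 as little → 0x019a6697
  opcode bits[31:24]=0x1: andi/RI
  rd@[23:21]=0x4 ⇒ $4
  imm@[20:0]=0x1a6697 ⇒ #1730199
off 0x28: read 82 12 af 44 as little → 0x44af1282
  opcode bits[31:24]=0x44: cmpi/RI
  rd@[23:21]=0x5 ⇒ $5
  imm@[20:0]=0xf1282 ⇒ #987778
off 0x2c: read ca 38 a5 01 as little → 0x01a538ca
  opcode bits[31:24]=0x1: andi/RI
  rd@[23:21]=0x5 ⇒ $5
  imm@[20:0]=0x538ca ⇒ #342218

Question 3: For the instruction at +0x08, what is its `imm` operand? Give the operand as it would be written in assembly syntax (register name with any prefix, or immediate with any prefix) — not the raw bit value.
off 0x08: read b1 ae ad 01 as little → 0x01adaeb1
  opcode bits[31:24]=0x1: andi/RI
  rd@[23:21]=0x5 ⇒ $5
  imm@[20:0]=0xdaeb1 ⇒ #896689

#896689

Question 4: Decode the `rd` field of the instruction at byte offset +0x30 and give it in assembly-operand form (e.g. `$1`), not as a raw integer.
+0x30: 00 00 cc 20 ⇒ word 0x20cc0000 (little)
  top 8b → 0x20 → xor [RR]
  [23:21] rd=6 = $6
  [20:18] rs=3 = $3

$6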